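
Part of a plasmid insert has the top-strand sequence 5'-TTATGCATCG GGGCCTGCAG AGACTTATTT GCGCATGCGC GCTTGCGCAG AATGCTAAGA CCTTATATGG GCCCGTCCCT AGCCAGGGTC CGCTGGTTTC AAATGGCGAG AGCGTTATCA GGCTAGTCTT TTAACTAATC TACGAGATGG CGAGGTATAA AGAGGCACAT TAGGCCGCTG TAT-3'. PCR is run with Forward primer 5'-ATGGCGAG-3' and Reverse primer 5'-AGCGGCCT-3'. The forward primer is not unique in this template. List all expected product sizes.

The forward primer ATGGCGAG matches the top strand at positions 103–110, 147–154.
The reverse primer's reverse complement is AGGCCGCT, matching at positions 172–179.
Each forward site pairs with the reverse site to give a product ending at position 179: sizes 77, 33 bp.

77 bp, 33 bp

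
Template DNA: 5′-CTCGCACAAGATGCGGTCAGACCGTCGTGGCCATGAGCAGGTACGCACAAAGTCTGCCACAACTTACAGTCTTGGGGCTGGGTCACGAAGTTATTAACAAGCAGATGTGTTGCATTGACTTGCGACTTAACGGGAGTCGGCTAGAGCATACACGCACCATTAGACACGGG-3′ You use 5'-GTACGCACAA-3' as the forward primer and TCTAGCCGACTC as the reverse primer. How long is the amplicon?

Forward primer GTACGCACAA is found on the top strand at positions 41–50.
Taking the reverse complement of TCTAGCCGACTC gives GAGTCGGCTAGA, found at positions 134–145 on the template; the primer anneals here to the top strand with its 3' end pointing upstream.
Product length = (reverse-primer end) − (forward-primer start) + 1 = 145 − 41 + 1 = 105 bp.

105 bp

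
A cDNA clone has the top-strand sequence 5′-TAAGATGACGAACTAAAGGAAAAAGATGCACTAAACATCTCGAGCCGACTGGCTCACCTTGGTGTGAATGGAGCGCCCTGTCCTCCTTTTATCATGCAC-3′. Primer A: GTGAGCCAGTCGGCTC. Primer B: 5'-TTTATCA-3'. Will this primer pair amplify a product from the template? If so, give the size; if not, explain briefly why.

Primer A (GTGAGCCAGTCGGCTC) has reverse complement GAGCCGACTGGCTCAC, which matches the top strand at positions 42–57; primer A anneals to the top strand there with its 3' end pointing upstream toward position 42.
Primer B (TTTATCA) matches the top strand directly at positions 88–94; it anneals to the bottom strand with its 3' end pointing downstream toward position 94.
The 3' ends diverge (primer A extends toward position 1, primer B toward position 99), so the primers never converge on a shared product.

No product — the primers' 3' ends point away from each other.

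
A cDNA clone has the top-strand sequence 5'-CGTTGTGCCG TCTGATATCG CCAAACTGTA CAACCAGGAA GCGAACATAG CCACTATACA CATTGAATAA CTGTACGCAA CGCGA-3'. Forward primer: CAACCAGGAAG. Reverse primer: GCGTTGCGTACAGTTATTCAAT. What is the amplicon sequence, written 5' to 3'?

5'-CAACCAGGAAGCGAACATAGCCACTATACACATTGAATAACTGTACGCAACGC-3'

The forward primer matches the template at positions 31–41.
Taking the reverse complement of GCGTTGCGTACAGTTATTCAAT gives ATTGAATAACTGTACGCAACGC, found at positions 62–83 on the template; the primer anneals here to the top strand with its 3' end pointing upstream.
The product is the template from position 31 through 83 (53 bp).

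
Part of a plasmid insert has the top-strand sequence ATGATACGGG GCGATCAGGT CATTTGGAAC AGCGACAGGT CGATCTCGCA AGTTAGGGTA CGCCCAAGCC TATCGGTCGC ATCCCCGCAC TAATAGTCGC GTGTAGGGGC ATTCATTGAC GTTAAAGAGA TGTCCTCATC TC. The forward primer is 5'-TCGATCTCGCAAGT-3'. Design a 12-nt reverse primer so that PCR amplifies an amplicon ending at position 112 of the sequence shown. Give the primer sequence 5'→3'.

5'-ATGCCCCTACAC-3'

The forward primer binds at positions 40–53; the product's 3' end on the top strand is position 112.
The reverse primer anneals to the top strand over positions 101–112, i.e. to GTGTAGGGGCAT.
Its sequence written 5'→3' is the reverse complement: ATGCCCCTACAC.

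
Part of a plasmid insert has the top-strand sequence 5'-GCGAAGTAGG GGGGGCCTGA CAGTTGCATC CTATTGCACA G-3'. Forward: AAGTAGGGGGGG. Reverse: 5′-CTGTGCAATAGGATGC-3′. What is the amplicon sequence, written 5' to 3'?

Forward primer AAGTAGGGGGGG is found on the top strand at positions 4–15.
The reverse primer's reverse complement is GCATCCTATTGCACAG, which matches the template at positions 26–41.
The product is the template from position 4 through 41 (38 bp).

5'-AAGTAGGGGGGGCCTGACAGTTGCATCCTATTGCACAG-3'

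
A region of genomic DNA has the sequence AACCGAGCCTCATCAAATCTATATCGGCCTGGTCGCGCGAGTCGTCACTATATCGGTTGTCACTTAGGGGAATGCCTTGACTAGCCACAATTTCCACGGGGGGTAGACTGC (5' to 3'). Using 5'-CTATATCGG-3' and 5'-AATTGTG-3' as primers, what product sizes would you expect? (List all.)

The forward primer CTATATCGG matches the top strand at positions 19–27, 48–56.
The reverse primer's reverse complement is CACAATT, matching at positions 86–92.
Each forward site pairs with the reverse site to give a product ending at position 92: sizes 74, 45 bp.

74 bp, 45 bp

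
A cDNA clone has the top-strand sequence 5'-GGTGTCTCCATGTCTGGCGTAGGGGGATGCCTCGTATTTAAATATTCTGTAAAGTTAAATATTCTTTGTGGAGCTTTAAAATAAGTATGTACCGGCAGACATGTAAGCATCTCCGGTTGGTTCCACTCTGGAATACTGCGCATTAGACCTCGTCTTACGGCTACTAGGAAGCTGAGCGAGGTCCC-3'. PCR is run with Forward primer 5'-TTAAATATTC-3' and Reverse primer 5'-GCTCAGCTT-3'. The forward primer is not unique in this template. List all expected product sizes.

140 bp, 123 bp

The forward primer TTAAATATTC matches the top strand at positions 38–47, 55–64.
The reverse primer's reverse complement is AAGCTGAGC, matching at positions 169–177.
Each forward site pairs with the reverse site to give a product ending at position 177: sizes 140, 123 bp.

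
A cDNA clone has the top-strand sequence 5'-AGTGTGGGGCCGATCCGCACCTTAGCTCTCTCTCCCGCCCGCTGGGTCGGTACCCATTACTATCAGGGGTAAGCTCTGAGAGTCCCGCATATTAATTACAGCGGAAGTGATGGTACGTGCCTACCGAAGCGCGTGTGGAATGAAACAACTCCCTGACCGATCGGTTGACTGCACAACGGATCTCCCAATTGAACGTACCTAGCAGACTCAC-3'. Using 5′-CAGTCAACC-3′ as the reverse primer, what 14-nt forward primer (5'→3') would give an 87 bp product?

The reverse primer's reverse complement GGTTGACTG matches the template at positions 163–171, so the product ends at position 171.
An 87 bp product then starts at position 171 − 87 + 1 = 85.
The forward primer is identical to the top strand there: CCGCATATTAATTA.

5'-CCGCATATTAATTA-3'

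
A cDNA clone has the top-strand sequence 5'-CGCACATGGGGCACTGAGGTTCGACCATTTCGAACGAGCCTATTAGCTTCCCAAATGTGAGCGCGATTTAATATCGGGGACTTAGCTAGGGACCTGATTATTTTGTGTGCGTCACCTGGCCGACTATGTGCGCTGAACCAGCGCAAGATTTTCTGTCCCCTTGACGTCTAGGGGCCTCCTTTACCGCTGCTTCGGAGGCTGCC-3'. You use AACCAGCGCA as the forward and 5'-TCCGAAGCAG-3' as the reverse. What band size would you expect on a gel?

61 bp

Forward primer AACCAGCGCA is found on the top strand at positions 136–145.
The reverse primer's reverse complement is CTGCTTCGGA, which matches the template at positions 187–196.
Amplicon spans positions 136–196: 61 bp.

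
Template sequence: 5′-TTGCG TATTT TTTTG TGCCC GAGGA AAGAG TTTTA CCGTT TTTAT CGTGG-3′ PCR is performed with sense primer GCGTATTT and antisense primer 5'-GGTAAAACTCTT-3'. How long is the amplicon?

35 bp

The forward primer matches the template at positions 3–10.
Taking the reverse complement of GGTAAAACTCTT gives AAGAGTTTTACC, found at positions 26–37 on the template; the primer anneals here to the top strand with its 3' end pointing upstream.
Product length = (reverse-primer end) − (forward-primer start) + 1 = 37 − 3 + 1 = 35 bp.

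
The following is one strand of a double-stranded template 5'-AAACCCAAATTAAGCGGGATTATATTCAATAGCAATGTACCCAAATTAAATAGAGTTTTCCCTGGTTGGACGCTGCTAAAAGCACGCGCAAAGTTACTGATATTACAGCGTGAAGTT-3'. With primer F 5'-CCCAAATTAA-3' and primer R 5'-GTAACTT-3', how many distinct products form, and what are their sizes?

The forward primer CCCAAATTAA matches the top strand at positions 4–13, 40–49.
The reverse primer's reverse complement is AAGTTAC, matching at positions 91–97.
Each forward site pairs with the reverse site to give a product ending at position 97: sizes 94, 58 bp.

Two products: 94 bp, 58 bp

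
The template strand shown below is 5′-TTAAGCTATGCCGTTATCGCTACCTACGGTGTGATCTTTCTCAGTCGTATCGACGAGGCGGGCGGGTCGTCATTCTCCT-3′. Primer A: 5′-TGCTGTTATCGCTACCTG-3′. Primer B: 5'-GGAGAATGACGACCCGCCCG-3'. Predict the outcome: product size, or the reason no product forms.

Primer A (TGCTGTTATCGCTACCTG) does not match the top strand, and its reverse complement CAGGTAGCGATAACAGCA does not match either.
With no annealing site for primer A, no amplification occurs.

No product — primer A has no binding site in the template.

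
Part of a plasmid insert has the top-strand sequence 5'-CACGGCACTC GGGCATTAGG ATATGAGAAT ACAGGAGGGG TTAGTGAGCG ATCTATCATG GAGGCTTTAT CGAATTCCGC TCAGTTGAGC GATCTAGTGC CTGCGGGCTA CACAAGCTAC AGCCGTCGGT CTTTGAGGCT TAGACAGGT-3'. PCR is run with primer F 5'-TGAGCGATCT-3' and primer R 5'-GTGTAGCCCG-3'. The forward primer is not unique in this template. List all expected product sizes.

The forward primer TGAGCGATCT matches the top strand at positions 45–54, 86–95.
The reverse primer's reverse complement is CGGGCTACAC, matching at positions 104–113.
Each forward site pairs with the reverse site to give a product ending at position 113: sizes 69, 28 bp.

69 bp, 28 bp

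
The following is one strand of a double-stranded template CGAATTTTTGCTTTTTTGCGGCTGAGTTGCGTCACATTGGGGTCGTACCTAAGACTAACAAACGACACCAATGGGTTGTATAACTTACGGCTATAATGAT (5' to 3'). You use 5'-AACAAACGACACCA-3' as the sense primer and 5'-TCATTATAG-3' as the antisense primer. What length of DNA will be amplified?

The forward primer matches the template at positions 57–70.
Reverse complement of the reverse primer: CTATAATGA. This occurs on the top strand at positions 91–99.
Amplicon spans positions 57–99: 43 bp.

43 bp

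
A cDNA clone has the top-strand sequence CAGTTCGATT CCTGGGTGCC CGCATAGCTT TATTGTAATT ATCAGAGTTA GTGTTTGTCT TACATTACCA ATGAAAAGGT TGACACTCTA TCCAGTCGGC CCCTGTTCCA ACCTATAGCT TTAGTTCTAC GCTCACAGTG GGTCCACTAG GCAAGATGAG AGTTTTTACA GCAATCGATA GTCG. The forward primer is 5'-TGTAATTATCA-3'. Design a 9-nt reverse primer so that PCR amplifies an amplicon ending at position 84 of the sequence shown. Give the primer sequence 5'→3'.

The forward primer binds at positions 34–44; the product's 3' end on the top strand is position 84.
The reverse primer anneals to the top strand over positions 76–84, i.e. to AAGGTTGAC.
Its sequence written 5'→3' is the reverse complement: GTCAACCTT.

5'-GTCAACCTT-3'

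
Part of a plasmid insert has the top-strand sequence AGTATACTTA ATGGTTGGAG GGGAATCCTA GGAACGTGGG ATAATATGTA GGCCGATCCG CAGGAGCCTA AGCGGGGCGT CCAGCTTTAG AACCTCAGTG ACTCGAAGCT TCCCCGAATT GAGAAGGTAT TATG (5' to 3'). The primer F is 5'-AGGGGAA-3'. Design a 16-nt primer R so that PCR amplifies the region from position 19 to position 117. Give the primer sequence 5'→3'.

The product's 3' end on the top strand is position 117.
The reverse primer anneals to the top strand over positions 102–117, i.e. to CTCGAAGCTTCCCCGA.
Its sequence written 5'→3' is the reverse complement: TCGGGGAAGCTTCGAG.

5'-TCGGGGAAGCTTCGAG-3'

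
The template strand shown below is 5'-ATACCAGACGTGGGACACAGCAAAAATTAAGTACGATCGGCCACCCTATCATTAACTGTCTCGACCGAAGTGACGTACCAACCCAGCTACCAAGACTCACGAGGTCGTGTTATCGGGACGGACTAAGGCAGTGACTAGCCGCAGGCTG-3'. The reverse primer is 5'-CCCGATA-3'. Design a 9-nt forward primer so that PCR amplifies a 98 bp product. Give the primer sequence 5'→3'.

5'-GCAAAAATT-3'

The reverse primer's reverse complement TATCGGG matches the template at positions 111–117, so the product ends at position 117.
A 98 bp product then starts at position 117 − 98 + 1 = 20.
The forward primer is identical to the top strand there: GCAAAAATT.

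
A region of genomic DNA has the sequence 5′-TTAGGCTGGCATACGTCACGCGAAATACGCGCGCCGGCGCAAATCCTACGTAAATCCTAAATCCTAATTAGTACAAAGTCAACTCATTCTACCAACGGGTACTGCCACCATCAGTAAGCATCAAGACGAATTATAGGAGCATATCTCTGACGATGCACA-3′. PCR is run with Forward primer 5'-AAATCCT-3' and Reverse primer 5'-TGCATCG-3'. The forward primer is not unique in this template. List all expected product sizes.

The forward primer AAATCCT matches the top strand at positions 41–47, 52–58, 59–65.
The reverse primer's reverse complement is CGATGCA, matching at positions 151–157.
Each forward site pairs with the reverse site to give a product ending at position 157: sizes 117, 106, 99 bp.

117 bp, 106 bp, 99 bp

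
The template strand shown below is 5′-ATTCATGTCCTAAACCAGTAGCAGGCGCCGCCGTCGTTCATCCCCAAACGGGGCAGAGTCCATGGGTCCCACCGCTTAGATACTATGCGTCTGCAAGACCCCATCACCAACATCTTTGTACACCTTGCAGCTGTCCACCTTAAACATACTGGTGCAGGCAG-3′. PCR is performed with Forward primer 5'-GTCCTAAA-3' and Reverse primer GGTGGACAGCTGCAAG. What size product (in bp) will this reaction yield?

133 bp

Scanning the template, GTCCTAAA occurs at positions 7–14; this primer anneals to the bottom strand there with its 3' end pointing downstream.
Reverse complement of the reverse primer: CTTGCAGCTGTCCACC. This occurs on the top strand at positions 124–139.
Product length = (reverse-primer end) − (forward-primer start) + 1 = 139 − 7 + 1 = 133 bp.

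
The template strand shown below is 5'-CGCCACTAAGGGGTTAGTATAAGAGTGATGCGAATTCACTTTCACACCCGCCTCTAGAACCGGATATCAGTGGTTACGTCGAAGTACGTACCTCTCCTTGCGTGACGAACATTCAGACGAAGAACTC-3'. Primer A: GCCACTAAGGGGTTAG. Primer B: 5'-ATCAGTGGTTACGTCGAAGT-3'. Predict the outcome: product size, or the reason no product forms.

No product — both primers anneal to the same strand and extend in the same direction.

Primer A (GCCACTAAGGGGTTAG) matches the top strand at positions 2–17 (3' end points downstream).
Primer B (ATCAGTGGTTACGTCGAAGT) also matches the top strand directly, at positions 66–85 — its reverse complement ACTTCGACGTAACCACTGAT is not present.
Both primers anneal to the bottom strand with 3' ends pointing the same way, so neither can prime synthesis back toward the other.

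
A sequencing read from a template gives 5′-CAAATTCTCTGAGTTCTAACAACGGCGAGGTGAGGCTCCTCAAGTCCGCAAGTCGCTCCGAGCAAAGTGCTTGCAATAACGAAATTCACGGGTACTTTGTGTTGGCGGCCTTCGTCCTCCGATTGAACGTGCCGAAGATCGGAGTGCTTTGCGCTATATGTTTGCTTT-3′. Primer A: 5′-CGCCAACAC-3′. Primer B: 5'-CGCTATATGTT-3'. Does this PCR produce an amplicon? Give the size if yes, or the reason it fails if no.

Primer A (CGCCAACAC) has reverse complement GTGTTGGCG, which matches the top strand at positions 99–107; primer A anneals to the top strand there with its 3' end pointing upstream toward position 99.
Primer B (CGCTATATGTT) matches the top strand directly at positions 152–162; it anneals to the bottom strand with its 3' end pointing downstream toward position 162.
The 3' ends diverge (primer A extends toward position 1, primer B toward position 168), so the primers never converge on a shared product.

No product — the primers' 3' ends point away from each other.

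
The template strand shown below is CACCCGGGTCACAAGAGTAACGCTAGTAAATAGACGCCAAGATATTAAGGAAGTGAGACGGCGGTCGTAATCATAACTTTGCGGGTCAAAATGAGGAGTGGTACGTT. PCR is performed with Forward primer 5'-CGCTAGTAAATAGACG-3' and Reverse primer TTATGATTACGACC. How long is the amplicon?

Forward primer CGCTAGTAAATAGACG is found on the top strand at positions 21–36.
Reverse complement of the reverse primer: GGTCGTAATCATAA. This occurs on the top strand at positions 63–76.
Product length = (reverse-primer end) − (forward-primer start) + 1 = 76 − 21 + 1 = 56 bp.

56 bp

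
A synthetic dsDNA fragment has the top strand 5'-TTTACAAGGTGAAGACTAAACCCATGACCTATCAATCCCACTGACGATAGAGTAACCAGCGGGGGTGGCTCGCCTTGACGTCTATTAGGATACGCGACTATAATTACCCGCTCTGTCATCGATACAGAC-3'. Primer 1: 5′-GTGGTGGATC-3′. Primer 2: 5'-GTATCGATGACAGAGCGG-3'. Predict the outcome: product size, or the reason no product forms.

No product — primer 1 has no binding site in the template.

Primer 1 (GTGGTGGATC) does not match the top strand, and its reverse complement GATCCACCAC does not match either.
With no annealing site for primer 1, no amplification occurs.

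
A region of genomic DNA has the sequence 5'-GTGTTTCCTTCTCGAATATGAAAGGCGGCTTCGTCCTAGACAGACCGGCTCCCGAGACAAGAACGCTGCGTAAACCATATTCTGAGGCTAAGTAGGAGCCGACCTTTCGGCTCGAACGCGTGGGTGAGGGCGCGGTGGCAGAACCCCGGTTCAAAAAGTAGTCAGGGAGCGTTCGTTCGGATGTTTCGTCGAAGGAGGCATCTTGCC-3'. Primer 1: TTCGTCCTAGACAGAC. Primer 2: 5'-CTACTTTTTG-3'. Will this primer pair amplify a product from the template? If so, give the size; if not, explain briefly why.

Primer 1 (TTCGTCCTAGACAGAC) matches the top strand at positions 30–45; it acts as a forward primer.
Primer 2's reverse complement is CAAAAAGTAG, matching the top strand at positions 152–161; it acts as a reverse primer.
The 3' ends face each other across positions 30–161, giving a 132 bp product.

Yes — a 132 bp product.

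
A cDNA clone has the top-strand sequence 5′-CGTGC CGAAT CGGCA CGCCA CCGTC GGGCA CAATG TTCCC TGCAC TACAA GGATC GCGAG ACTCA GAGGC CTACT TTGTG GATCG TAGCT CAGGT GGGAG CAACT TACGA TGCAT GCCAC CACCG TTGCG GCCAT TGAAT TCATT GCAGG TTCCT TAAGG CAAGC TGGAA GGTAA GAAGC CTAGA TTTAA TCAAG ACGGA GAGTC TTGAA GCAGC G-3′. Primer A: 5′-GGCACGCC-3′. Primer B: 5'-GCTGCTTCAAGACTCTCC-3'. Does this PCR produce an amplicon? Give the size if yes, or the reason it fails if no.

Primer A (GGCACGCC) matches the top strand at positions 12–19; it acts as a forward primer.
Primer B's reverse complement is GGAGAGTCTTGAAGCAGC, matching the top strand at positions 198–215; it acts as a reverse primer.
The 3' ends face each other across positions 12–215, giving a 204 bp product.

Yes — a 204 bp product.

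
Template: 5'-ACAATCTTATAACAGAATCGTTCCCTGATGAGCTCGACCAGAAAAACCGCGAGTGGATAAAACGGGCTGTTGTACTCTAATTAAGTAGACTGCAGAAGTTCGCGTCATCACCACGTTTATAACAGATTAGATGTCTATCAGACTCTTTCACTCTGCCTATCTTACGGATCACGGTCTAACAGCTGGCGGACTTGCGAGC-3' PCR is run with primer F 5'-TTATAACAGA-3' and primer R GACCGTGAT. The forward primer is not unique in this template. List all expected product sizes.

The forward primer TTATAACAGA matches the top strand at positions 7–16, 117–126.
The reverse primer's reverse complement is ATCACGGTC, matching at positions 168–176.
Each forward site pairs with the reverse site to give a product ending at position 176: sizes 170, 60 bp.

170 bp, 60 bp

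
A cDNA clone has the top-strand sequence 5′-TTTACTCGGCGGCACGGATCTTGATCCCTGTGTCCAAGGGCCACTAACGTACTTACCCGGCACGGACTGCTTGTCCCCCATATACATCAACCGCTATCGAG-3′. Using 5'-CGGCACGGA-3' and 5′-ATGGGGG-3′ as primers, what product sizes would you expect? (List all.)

72 bp, 24 bp

The forward primer CGGCACGGA matches the top strand at positions 10–18, 58–66.
The reverse primer's reverse complement is CCCCCAT, matching at positions 75–81.
Each forward site pairs with the reverse site to give a product ending at position 81: sizes 72, 24 bp.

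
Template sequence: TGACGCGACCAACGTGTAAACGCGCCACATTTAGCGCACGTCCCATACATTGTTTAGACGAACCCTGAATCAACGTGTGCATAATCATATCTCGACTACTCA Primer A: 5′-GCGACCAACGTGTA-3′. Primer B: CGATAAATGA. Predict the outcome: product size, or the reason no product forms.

Primer B (CGATAAATGA) does not match the top strand, and its reverse complement TCATTTATCG does not match either.
With no annealing site for primer B, no amplification occurs.

No product — primer B has no binding site in the template.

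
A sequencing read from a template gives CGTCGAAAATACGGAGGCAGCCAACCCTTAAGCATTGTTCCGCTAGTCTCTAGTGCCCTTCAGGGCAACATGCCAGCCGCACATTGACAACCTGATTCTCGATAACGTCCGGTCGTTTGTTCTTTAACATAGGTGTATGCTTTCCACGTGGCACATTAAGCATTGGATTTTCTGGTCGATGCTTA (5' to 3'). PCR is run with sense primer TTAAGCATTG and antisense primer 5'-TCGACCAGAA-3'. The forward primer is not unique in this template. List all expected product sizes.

152 bp, 24 bp

The forward primer TTAAGCATTG matches the top strand at positions 28–37, 156–165.
The reverse primer's reverse complement is TTCTGGTCGA, matching at positions 170–179.
Each forward site pairs with the reverse site to give a product ending at position 179: sizes 152, 24 bp.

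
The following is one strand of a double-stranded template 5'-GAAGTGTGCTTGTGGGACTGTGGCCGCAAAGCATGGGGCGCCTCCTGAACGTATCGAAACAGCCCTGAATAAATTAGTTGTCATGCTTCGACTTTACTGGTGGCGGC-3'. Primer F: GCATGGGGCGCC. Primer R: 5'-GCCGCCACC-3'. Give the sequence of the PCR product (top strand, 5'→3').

The forward primer matches the template at positions 31–42.
Reverse complement of the reverse primer: GGTGGCGGC. This occurs on the top strand at positions 99–107.
The product is the template from position 31 through 107 (77 bp).

5'-GCATGGGGCGCCTCCTGAACGTATCGAAACAGCCCTGAATAAATTAGTTGTCATGCTTCGACTTTACTGGTGGCGGC-3'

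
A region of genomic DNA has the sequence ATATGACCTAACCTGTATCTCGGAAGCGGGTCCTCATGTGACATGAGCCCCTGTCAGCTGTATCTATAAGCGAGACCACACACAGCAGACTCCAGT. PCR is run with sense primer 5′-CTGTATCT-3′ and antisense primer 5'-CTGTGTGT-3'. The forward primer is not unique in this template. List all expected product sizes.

73 bp, 28 bp

The forward primer CTGTATCT matches the top strand at positions 13–20, 58–65.
The reverse primer's reverse complement is ACACACAG, matching at positions 78–85.
Each forward site pairs with the reverse site to give a product ending at position 85: sizes 73, 28 bp.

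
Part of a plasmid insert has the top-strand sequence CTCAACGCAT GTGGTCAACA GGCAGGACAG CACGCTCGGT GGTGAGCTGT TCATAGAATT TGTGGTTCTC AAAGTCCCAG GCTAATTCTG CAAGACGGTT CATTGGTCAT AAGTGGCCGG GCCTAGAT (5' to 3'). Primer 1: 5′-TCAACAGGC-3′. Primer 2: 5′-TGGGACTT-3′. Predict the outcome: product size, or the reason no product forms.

Yes — a 65 bp product.

Primer 1 (TCAACAGGC) matches the top strand at positions 15–23; it acts as a forward primer.
Primer 2's reverse complement is AAGTCCCA, matching the top strand at positions 72–79; it acts as a reverse primer.
The 3' ends face each other across positions 15–79, giving a 65 bp product.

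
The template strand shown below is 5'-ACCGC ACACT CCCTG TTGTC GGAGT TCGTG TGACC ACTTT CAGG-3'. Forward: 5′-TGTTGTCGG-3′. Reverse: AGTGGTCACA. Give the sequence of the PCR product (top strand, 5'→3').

Scanning the template, TGTTGTCGG occurs at positions 14–22; this primer anneals to the bottom strand there with its 3' end pointing downstream.
The reverse primer's reverse complement is TGTGACCACT, which matches the template at positions 29–38.
The product is the template from position 14 through 38 (25 bp).

5'-TGTTGTCGGAGTTCGTGTGACCACT-3'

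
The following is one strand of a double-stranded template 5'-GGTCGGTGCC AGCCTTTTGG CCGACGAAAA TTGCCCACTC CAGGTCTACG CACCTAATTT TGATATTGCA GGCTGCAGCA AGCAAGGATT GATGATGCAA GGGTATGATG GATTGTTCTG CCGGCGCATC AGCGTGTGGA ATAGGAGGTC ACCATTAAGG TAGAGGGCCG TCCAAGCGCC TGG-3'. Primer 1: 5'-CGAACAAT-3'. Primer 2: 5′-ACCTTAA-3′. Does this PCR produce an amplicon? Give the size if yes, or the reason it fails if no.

Primer 1 (CGAACAAT) does not match the top strand, and its reverse complement ATTGTTCG does not match either.
With no annealing site for primer 1, no amplification occurs.

No product — primer 1 has no binding site in the template.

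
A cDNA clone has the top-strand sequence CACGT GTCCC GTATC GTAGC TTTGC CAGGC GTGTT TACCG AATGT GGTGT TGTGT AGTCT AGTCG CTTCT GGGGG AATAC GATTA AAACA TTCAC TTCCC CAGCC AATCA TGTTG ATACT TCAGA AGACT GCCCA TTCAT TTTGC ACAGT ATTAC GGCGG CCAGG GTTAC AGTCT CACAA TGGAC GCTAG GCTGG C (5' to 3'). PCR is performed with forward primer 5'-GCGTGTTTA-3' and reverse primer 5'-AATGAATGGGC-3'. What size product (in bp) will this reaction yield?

113 bp

Scanning the template, GCGTGTTTA occurs at positions 29–37; this primer anneals to the bottom strand there with its 3' end pointing downstream.
The reverse primer's reverse complement is GCCCATTCATT, which matches the template at positions 131–141.
Amplicon spans positions 29–141: 113 bp.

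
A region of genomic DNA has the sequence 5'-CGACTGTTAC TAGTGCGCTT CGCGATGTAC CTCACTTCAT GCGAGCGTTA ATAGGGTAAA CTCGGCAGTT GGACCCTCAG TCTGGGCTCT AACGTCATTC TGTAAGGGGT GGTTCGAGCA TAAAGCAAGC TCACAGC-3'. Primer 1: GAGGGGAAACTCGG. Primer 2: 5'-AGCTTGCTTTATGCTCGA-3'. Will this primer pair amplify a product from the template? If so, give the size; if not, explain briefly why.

Primer 1 (GAGGGGAAACTCGG) does not match the top strand, and its reverse complement CCGAGTTTCCCCTC does not match either.
With no annealing site for primer 1, no amplification occurs.

No product — primer 1 has no binding site in the template.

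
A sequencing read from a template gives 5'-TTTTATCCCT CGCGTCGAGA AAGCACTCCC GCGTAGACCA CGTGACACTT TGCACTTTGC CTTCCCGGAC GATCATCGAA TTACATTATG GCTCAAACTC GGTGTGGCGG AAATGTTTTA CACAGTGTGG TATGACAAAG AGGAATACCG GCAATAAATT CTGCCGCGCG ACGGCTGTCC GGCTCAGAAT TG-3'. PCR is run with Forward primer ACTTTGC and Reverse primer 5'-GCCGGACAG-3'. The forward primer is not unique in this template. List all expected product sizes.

The forward primer ACTTTGC matches the top strand at positions 47–53, 54–60.
The reverse primer's reverse complement is CTGTCCGGC, matching at positions 175–183.
Each forward site pairs with the reverse site to give a product ending at position 183: sizes 137, 130 bp.

137 bp, 130 bp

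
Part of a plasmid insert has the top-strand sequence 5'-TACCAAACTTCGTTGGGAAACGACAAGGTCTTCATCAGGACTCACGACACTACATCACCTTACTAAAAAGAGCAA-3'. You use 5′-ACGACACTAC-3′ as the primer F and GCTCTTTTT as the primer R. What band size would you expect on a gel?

Scanning the template, ACGACACTAC occurs at positions 44–53; this primer anneals to the bottom strand there with its 3' end pointing downstream.
Taking the reverse complement of GCTCTTTTT gives AAAAAGAGC, found at positions 65–73 on the template; the primer anneals here to the top strand with its 3' end pointing upstream.
Amplicon spans positions 44–73: 30 bp.

30 bp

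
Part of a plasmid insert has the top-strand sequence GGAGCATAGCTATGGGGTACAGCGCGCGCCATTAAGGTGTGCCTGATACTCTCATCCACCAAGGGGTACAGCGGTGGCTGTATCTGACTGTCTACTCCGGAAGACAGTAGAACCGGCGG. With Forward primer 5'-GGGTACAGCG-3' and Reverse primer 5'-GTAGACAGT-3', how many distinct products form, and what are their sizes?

Two products: 81 bp, 32 bp

The forward primer GGGTACAGCG matches the top strand at positions 15–24, 64–73.
The reverse primer's reverse complement is ACTGTCTAC, matching at positions 87–95.
Each forward site pairs with the reverse site to give a product ending at position 95: sizes 81, 32 bp.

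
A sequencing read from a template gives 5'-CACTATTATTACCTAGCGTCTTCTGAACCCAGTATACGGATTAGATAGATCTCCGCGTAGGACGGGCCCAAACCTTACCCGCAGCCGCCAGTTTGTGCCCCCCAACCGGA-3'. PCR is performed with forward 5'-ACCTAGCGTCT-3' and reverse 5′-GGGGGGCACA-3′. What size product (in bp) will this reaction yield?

Scanning the template, ACCTAGCGTCT occurs at positions 11–21; this primer anneals to the bottom strand there with its 3' end pointing downstream.
Taking the reverse complement of GGGGGGCACA gives TGTGCCCCCC, found at positions 94–103 on the template; the primer anneals here to the top strand with its 3' end pointing upstream.
Amplicon spans positions 11–103: 93 bp.

93 bp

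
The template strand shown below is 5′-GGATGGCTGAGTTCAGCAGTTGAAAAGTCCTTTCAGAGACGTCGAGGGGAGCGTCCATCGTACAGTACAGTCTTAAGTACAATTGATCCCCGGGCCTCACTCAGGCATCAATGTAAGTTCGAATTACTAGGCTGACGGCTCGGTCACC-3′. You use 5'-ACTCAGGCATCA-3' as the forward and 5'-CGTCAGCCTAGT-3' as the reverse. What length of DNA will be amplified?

The forward primer matches the template at positions 99–110.
Reverse complement of the reverse primer: ACTAGGCTGACG. This occurs on the top strand at positions 126–137.
Amplicon spans positions 99–137: 39 bp.

39 bp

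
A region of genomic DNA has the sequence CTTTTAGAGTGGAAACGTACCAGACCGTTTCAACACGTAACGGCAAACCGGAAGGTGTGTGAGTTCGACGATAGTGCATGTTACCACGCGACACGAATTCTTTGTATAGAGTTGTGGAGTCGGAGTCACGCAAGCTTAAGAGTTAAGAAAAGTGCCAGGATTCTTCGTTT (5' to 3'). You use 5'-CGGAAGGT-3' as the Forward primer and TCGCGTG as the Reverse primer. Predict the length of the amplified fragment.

The forward primer matches the template at positions 49–56.
Reverse complement of the reverse primer: CACGCGA. This occurs on the top strand at positions 85–91.
Amplicon spans positions 49–91: 43 bp.

43 bp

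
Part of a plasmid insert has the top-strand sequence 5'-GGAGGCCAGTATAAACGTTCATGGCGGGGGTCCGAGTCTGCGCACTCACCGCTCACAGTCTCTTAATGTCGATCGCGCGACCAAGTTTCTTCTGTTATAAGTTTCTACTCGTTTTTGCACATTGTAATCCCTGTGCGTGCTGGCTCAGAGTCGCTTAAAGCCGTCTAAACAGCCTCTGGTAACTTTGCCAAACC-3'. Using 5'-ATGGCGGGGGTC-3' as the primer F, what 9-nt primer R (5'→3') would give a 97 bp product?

5'-CAAAAACGA-3'

The forward primer binds at positions 21–32, so a 97 bp product ends at position 21 + 97 − 1 = 117.
The reverse primer anneals to the top strand over positions 109–117, i.e. to TCGTTTTTG.
Its sequence written 5'→3' is the reverse complement: CAAAAACGA.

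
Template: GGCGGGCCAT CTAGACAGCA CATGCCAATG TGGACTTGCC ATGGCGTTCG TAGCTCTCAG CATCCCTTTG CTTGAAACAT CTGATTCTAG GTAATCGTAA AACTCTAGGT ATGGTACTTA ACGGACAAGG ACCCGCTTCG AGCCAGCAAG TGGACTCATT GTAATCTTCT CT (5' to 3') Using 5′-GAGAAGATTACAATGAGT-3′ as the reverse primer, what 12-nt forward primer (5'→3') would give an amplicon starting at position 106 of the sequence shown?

5'-TAGGTATGGTAC-3'

The reverse primer's reverse complement ACTCATTGTAATCTTCTC matches the template at positions 154–171; the product starts at position 106.
The forward primer is identical to the top strand over positions 106–117: TAGGTATGGTAC.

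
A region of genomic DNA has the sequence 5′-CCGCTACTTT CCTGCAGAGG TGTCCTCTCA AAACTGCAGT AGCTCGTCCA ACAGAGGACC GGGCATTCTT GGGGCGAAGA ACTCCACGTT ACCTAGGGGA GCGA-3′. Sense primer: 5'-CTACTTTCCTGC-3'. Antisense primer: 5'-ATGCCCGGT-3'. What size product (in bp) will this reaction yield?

Forward primer CTACTTTCCTGC is found on the top strand at positions 4–15.
The reverse primer's reverse complement is ACCGGGCAT, which matches the template at positions 58–66.
Product length = (reverse-primer end) − (forward-primer start) + 1 = 66 − 4 + 1 = 63 bp.

63 bp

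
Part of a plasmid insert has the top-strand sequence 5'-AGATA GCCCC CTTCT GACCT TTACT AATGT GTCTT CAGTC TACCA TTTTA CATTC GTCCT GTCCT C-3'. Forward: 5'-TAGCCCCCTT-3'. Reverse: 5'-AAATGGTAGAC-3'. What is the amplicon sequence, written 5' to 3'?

The forward primer matches the template at positions 4–13.
Taking the reverse complement of AAATGGTAGAC gives GTCTACCATTT, found at positions 38–48 on the template; the primer anneals here to the top strand with its 3' end pointing upstream.
The product is the template from position 4 through 48 (45 bp).

5'-TAGCCCCCTTCTGACCTTTACTAATGTGTCTTCAGTCTACCATTT-3'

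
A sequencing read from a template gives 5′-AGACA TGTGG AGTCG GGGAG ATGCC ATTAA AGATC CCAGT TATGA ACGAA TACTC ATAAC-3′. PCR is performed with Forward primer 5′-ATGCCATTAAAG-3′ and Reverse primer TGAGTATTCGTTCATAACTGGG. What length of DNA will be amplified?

Scanning the template, ATGCCATTAAAG occurs at positions 21–32; this primer anneals to the bottom strand there with its 3' end pointing downstream.
The reverse primer's reverse complement is CCCAGTTATGAACGAATACTCA, which matches the template at positions 35–56.
Amplicon spans positions 21–56: 36 bp.

36 bp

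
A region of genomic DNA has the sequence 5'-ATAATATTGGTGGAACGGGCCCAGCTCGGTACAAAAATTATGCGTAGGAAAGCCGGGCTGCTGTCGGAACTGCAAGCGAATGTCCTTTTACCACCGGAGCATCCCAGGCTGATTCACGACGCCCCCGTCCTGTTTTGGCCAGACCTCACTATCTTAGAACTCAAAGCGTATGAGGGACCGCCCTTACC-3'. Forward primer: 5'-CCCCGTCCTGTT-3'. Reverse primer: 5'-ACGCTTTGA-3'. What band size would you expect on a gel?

47 bp

Forward primer CCCCGTCCTGTT is found on the top strand at positions 123–134.
The reverse primer's reverse complement is TCAAAGCGT, which matches the template at positions 161–169.
Product length = (reverse-primer end) − (forward-primer start) + 1 = 169 − 123 + 1 = 47 bp.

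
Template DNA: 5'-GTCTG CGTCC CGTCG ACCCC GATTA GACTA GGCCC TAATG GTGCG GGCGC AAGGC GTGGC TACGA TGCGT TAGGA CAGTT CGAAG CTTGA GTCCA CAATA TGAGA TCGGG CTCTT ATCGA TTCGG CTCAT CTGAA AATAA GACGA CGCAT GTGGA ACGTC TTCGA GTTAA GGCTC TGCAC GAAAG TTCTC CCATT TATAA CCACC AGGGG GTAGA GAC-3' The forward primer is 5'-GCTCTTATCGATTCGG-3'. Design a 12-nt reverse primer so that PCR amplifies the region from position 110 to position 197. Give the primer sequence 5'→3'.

5'-TAAATGGGAGAA-3'

The product's 3' end on the top strand is position 197.
The reverse primer anneals to the top strand over positions 186–197, i.e. to TTCTCCCATTTA.
Its sequence written 5'→3' is the reverse complement: TAAATGGGAGAA.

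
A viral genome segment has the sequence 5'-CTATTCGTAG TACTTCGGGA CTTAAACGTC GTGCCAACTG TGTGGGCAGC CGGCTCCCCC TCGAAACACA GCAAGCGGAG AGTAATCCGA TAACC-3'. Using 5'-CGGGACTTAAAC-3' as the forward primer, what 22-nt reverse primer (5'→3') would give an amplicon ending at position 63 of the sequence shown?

The forward primer binds at positions 16–27; the product's 3' end on the top strand is position 63.
The reverse primer anneals to the top strand over positions 42–63, i.e. to GTGGGCAGCCGGCTCCCCCTCG.
Its sequence written 5'→3' is the reverse complement: CGAGGGGGAGCCGGCTGCCCAC.

5'-CGAGGGGGAGCCGGCTGCCCAC-3'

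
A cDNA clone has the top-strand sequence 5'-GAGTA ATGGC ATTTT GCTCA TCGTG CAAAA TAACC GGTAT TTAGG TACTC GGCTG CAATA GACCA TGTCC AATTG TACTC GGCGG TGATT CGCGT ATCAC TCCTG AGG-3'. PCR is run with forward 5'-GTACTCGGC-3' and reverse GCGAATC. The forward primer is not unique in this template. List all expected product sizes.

The forward primer GTACTCGGC matches the top strand at positions 45–53, 75–83.
The reverse primer's reverse complement is GATTCGC, matching at positions 87–93.
Each forward site pairs with the reverse site to give a product ending at position 93: sizes 49, 19 bp.

49 bp, 19 bp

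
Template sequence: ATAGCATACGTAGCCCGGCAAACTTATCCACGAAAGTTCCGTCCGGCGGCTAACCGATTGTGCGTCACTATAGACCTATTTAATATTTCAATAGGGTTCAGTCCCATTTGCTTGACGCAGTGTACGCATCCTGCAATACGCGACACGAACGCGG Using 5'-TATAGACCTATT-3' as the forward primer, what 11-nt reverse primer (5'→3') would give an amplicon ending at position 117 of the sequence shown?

5'-CGTCAAGCAAA-3'

The forward primer binds at positions 69–80; the product's 3' end on the top strand is position 117.
The reverse primer anneals to the top strand over positions 107–117, i.e. to TTTGCTTGACG.
Its sequence written 5'→3' is the reverse complement: CGTCAAGCAAA.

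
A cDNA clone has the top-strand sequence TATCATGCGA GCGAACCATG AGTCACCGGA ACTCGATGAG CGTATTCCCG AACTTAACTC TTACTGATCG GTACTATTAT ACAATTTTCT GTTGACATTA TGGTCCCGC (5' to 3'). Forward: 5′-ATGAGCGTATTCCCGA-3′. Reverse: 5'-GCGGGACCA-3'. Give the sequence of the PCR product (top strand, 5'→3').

5'-ATGAGCGTATTCCCGAACTTAACTCTTACTGATCGGTACTATTATACAATTTTCTGTTGACATTATGGTCCCGC-3'

Scanning the template, ATGAGCGTATTCCCGA occurs at positions 36–51; this primer anneals to the bottom strand there with its 3' end pointing downstream.
Reverse complement of the reverse primer: TGGTCCCGC. This occurs on the top strand at positions 101–109.
The product is the template from position 36 through 109 (74 bp).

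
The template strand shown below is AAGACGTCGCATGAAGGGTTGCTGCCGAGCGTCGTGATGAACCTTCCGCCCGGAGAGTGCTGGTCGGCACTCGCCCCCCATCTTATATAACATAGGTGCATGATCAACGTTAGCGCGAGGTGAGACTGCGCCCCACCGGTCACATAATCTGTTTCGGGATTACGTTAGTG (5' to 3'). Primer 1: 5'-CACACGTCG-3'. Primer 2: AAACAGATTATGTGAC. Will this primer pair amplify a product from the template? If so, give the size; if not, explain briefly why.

Primer 1 (CACACGTCG) does not match the top strand, and its reverse complement CGACGTGTG does not match either.
With no annealing site for primer 1, no amplification occurs.

No product — primer 1 has no binding site in the template.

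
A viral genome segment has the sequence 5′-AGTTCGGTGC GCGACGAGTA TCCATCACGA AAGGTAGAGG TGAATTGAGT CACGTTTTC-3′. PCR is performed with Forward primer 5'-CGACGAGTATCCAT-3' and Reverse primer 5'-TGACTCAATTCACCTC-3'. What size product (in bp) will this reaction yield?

Forward primer CGACGAGTATCCAT is found on the top strand at positions 12–25.
Taking the reverse complement of TGACTCAATTCACCTC gives GAGGTGAATTGAGTCA, found at positions 37–52 on the template; the primer anneals here to the top strand with its 3' end pointing upstream.
Product length = (reverse-primer end) − (forward-primer start) + 1 = 52 − 12 + 1 = 41 bp.

41 bp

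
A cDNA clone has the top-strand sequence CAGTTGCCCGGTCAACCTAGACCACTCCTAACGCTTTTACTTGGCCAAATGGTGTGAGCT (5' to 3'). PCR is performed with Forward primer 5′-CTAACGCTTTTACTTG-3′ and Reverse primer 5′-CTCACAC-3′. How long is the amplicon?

The forward primer matches the template at positions 28–43.
Reverse complement of the reverse primer: GTGTGAG. This occurs on the top strand at positions 52–58.
The product runs from position 28 to position 58, so its length is 58 − 28 + 1 = 31 bp.

31 bp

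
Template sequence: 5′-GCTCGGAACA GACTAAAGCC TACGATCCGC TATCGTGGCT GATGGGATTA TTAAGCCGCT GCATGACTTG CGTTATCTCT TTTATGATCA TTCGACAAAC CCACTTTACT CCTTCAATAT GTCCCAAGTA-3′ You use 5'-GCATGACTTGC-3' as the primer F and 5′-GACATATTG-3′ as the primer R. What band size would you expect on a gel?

63 bp

The forward primer matches the template at positions 61–71.
Reverse complement of the reverse primer: CAATATGTC. This occurs on the top strand at positions 115–123.
Product length = (reverse-primer end) − (forward-primer start) + 1 = 123 − 61 + 1 = 63 bp.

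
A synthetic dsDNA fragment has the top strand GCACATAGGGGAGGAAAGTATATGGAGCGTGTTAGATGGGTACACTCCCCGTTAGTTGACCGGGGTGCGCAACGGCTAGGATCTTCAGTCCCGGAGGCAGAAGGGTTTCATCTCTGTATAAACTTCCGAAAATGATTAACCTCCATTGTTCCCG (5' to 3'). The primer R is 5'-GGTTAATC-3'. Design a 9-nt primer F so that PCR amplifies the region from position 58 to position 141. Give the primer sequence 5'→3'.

5'-GACCGGGGT-3'

The reverse primer's reverse complement GATTAACC matches the template at positions 134–141; the product starts at position 58.
The forward primer is identical to the top strand over positions 58–66: GACCGGGGT.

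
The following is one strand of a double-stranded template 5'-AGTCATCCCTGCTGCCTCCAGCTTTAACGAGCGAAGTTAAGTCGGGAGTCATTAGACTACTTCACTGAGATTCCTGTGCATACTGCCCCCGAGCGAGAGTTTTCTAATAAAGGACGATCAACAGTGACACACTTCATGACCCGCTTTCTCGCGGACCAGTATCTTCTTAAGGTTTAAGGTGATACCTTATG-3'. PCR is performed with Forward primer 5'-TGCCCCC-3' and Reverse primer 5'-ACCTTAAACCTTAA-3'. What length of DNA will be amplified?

Scanning the template, TGCCCCC occurs at positions 84–90; this primer anneals to the bottom strand there with its 3' end pointing downstream.
Taking the reverse complement of ACCTTAAACCTTAA gives TTAAGGTTTAAGGT, found at positions 167–180 on the template; the primer anneals here to the top strand with its 3' end pointing upstream.
The product runs from position 84 to position 180, so its length is 180 − 84 + 1 = 97 bp.

97 bp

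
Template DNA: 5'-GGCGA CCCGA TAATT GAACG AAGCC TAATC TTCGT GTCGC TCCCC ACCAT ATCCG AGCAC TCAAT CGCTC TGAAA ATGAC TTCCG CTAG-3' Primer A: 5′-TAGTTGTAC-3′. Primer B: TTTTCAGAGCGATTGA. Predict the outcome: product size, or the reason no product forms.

Primer A (TAGTTGTAC) does not match the top strand, and its reverse complement GTACAACTA does not match either.
With no annealing site for primer A, no amplification occurs.

No product — primer A has no binding site in the template.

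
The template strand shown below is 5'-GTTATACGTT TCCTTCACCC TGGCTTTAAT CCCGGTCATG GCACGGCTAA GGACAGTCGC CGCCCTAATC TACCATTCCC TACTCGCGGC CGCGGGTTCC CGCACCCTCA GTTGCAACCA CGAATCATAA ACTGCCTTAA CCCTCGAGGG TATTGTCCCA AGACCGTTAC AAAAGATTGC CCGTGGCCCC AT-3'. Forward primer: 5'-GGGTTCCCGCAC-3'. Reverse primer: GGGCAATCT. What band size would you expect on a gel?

89 bp

Scanning the template, GGGTTCCCGCAC occurs at positions 94–105; this primer anneals to the bottom strand there with its 3' end pointing downstream.
Taking the reverse complement of GGGCAATCT gives AGATTGCCC, found at positions 174–182 on the template; the primer anneals here to the top strand with its 3' end pointing upstream.
Product length = (reverse-primer end) − (forward-primer start) + 1 = 182 − 94 + 1 = 89 bp.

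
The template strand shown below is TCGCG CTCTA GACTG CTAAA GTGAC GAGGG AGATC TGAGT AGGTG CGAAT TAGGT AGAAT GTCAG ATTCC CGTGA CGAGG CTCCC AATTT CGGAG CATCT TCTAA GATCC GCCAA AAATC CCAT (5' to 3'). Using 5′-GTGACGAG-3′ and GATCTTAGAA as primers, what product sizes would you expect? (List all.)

The forward primer GTGACGAG matches the top strand at positions 21–28, 72–79.
The reverse primer's reverse complement is TTCTAAGATC, matching at positions 100–109.
Each forward site pairs with the reverse site to give a product ending at position 109: sizes 89, 38 bp.

89 bp, 38 bp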